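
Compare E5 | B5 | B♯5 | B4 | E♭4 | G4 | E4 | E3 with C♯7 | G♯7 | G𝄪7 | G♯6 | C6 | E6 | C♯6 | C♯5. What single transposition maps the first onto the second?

Take the first pair: E5 → C#7. E to C spans 13 letter names, so the interval is some kind of thirteenth.
E5 to C#7 is 21 semitones, which makes it a major thirteenth; the second version is higher, so the direction is up.
Checking another pair — E3 → C#5 — gives the same interval.

up a major thirteenth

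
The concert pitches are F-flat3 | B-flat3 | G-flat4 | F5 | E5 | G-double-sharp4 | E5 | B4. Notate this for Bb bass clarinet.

Written C4 sounds as Bb2 on the Bb bass clarinet, so concert pitches are written a major ninth up.
Fb3 -> Gb4
Bb3 -> C5
Gb4 -> Ab5
F5 -> G6
E5 -> F#6
G##4 -> A##5
E5 -> F#6
B4 -> C#6

Gb4 C5 Ab5 G6 F#6 A##5 F#6 C#6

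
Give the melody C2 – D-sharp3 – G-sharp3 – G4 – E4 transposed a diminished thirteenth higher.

Abb3 Bb4 Eb5 Ebb6 Cb6

C2 -> Abb3
D#3 -> Bb4
G#3 -> Eb5
G4 -> Ebb6
E4 -> Cb6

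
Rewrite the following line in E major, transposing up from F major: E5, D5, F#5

D#6 C#6 E#6

F major to E major up is a major seventh, so every note moves up by that interval.
E5 becomes D#6
D5 becomes C#6
F#5 becomes E#6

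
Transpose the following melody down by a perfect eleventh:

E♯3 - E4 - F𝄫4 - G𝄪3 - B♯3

B#1 B2 Cbb3 D##2 F##2

E#3 gives B#1
E4 gives B2
Fbb4 gives Cbb3
G##3 gives D##2
B#3 gives F##2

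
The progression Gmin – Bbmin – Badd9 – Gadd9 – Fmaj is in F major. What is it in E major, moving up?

F major up to E major is a major seventh; each chord root moves by that interval while the quality stays the same.
Gmin: root G up a major seventh → F#, giving F#min.
Bbmin: root Bb up a major seventh → A, giving Amin.
Badd9: root B up a major seventh → A#, giving A#add9.
Gadd9: root G up a major seventh → F#, giving F#add9.
Fmaj: root F up a major seventh → E, giving Emaj.

F#min Amin A#add9 F#add9 Emaj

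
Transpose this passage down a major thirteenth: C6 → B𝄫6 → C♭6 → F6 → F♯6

Eb4 Dbb5 Ebb4 Ab4 A4

C6: a thirteenth down reaches E, and 21 semitones makes it Eb4.
Bbb6: a thirteenth down reaches D, and 21 semitones makes it Dbb5.
Cb6 down a major thirteenth is Ebb4.
A major thirteenth down from F6 gives Ab4.
A major thirteenth down from F#6 gives A4.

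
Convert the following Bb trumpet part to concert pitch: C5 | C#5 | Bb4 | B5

Bb4 B4 Ab4 A5

The Bb trumpet sounds a major second below written, so transpose each written note down a major second.
C5 -> Bb4
C#5 -> B4
Bb4 -> Ab4
B5 -> A5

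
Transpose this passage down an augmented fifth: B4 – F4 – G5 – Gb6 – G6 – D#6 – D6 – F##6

An augmented fifth down from B4 gives Eb4.
F4: a fifth down reaches B, and 8 semitones makes it Bbb3.
G5 down an augmented fifth is Cb5.
An augmented fifth down from Gb6 gives Cbb6.
An augmented fifth down from G6 gives Cb6.
D#6 down an augmented fifth is G5.
D6 down an augmented fifth is Gb5.
F##6 down an augmented fifth is B5.

Eb4 Bbb3 Cb5 Cbb6 Cb6 G5 Gb5 B5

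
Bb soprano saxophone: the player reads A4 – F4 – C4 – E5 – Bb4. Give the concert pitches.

G4 Eb4 Bb3 D5 Ab4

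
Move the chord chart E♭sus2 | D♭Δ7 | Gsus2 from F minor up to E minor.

Dsus2 CΔ7 F#sus2

F minor up to E minor is a major seventh; each chord root moves by that interval while the quality stays the same.
E♭sus2: root E♭ up a major seventh → D, giving Dsus2.
D♭Δ7: root D♭ up a major seventh → C, giving CΔ7.
Gsus2: root G up a major seventh → F#, giving F#sus2.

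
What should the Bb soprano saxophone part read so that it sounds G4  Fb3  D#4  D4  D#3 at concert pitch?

The Bb soprano saxophone sounds a major second below written, so the written part must be a major second above concert — transpose each note up.
G4 → A4
Fb3 → Gb3
D#4 → E#4
D4 → E4
D#3 → E#3

A4 Gb3 E#4 E4 E#3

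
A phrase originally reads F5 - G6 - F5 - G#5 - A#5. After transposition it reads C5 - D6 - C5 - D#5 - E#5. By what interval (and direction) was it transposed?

From F5 to C5 is 4 letter names — a fourth of some quality.
C5 to F5 is 5 semitones, which makes it a perfect fourth; the second version is lower, so the direction is down.
Checking another pair — A#5 → E#5 — gives the same interval.

down a perfect fourth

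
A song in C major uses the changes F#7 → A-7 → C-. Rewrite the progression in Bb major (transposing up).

E7 G-7 Bb-

C major up to Bb major is a minor seventh; each chord root moves by that interval while the quality stays the same.
F#7: root F# up a minor seventh → E, giving E7.
A-7: root A up a minor seventh → G, giving G-7.
C-: root C up a minor seventh → Bb, giving Bb-.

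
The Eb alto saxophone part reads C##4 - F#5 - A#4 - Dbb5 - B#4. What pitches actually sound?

E#3 A4 C#4 Fbb4 D#4

Written C4 on the Eb alto saxophone sounds as Eb3, a major sixth lower; apply that shift to every note.
C##4 becomes E#3
F#5 becomes A4
A#4 becomes C#4
Dbb5 becomes Fbb4
B#4 becomes D#4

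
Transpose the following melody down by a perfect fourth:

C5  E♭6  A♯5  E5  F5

G4 Bb5 E#5 B4 C5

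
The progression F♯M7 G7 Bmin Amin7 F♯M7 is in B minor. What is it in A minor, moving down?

B minor down to A minor is a major second; each chord root moves by that interval while the quality stays the same.
F♯M7: root F♯ down a major second → E, giving EM7.
G7: root G down a major second → F, giving F7.
Bmin: root B down a major second → A, giving Amin.
Amin7: root A down a major second → G, giving Gmin7.
F♯M7: root F♯ down a major second → E, giving EM7.

EM7 F7 Amin Gmin7 EM7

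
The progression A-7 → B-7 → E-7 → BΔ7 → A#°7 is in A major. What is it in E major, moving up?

E-7 F#-7 B-7 F#Δ7 E#°7

A major up to E major is a perfect fifth; each chord root moves by that interval while the quality stays the same.
A-7: root A up a perfect fifth → E, giving E-7.
B-7: root B up a perfect fifth → F#, giving F#-7.
E-7: root E up a perfect fifth → B, giving B-7.
BΔ7: root B up a perfect fifth → F#, giving F#Δ7.
A#°7: root A# up a perfect fifth → E#, giving E#°7.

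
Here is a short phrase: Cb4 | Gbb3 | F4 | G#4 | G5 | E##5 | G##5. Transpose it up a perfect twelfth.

Gb5 Dbb5 C6 D#6 D7 B##6 D##7

Cb4: a twelfth up reaches G, and 19 semitones makes it Gb5.
A perfect twelfth up from Gbb3 gives Dbb5.
F4 up a perfect twelfth is C6.
A perfect twelfth up from G#4 gives D#6.
A perfect twelfth up from G5 gives D7.
E##5 up a perfect twelfth is B##6.
G##5: a twelfth up reaches D, and 19 semitones makes it D##7.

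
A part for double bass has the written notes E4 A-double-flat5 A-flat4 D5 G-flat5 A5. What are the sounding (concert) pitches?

The double bass sounds a perfect octave below written, so transpose each written note down a perfect octave.
E4 becomes E3
Abb5 becomes Abb4
Ab4 becomes Ab3
D5 becomes D4
Gb5 becomes Gb4
A5 becomes A4

E3 Abb4 Ab3 D4 Gb4 A4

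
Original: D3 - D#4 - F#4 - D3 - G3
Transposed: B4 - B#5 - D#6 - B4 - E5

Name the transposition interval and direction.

up a major thirteenth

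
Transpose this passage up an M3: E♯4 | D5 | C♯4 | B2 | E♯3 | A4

A major third up from E#4 gives G##4.
D5: a third up reaches F, and 4 semitones makes it F#5.
C#4 up a major third is E#4.
B2 up a major third is D#3.
E#3 up a major third is G##3.
A4: a third up reaches C, and 4 semitones makes it C#5.

G##4 F#5 E#4 D#3 G##3 C#5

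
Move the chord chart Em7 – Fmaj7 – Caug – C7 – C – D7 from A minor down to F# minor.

C#m7 Dmaj7 Aaug A7 A B7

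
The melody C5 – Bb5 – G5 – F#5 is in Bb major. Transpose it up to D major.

From Bb up to D is a major third; apply that to each pitch.
C5 becomes E5
Bb5 becomes D6
G5 becomes B5
F#5 becomes A#5

E5 D6 B5 A#5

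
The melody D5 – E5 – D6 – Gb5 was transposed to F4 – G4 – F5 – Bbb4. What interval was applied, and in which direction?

down a major sixth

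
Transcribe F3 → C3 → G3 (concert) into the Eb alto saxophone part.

D4 A3 E4

Written C4 sounds as Eb3 on the Eb alto saxophone, so concert pitches are written a major sixth up.
F3 to D4
C3 to A3
G3 to E4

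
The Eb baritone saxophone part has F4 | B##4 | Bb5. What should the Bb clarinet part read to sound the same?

First find concert pitch: the Eb baritone saxophone sounds a major thirteenth below written, so F4 B##4 Bb5 sounds Ab2 D##3 Db4.
Then write for Bb clarinet: it sounds a major second below written, so the part must be a major second above concert.
Ab2 → Bb2
D##3 → E##3
Db4 → Eb4

Bb2 E##3 Eb4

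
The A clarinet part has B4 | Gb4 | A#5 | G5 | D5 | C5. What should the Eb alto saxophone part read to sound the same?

E#5 C5 D##6 C#6 G#5 F#5

First find concert pitch: the A clarinet sounds a minor third below written, so B4 Gb4 A#5 G5 D5 C5 sounds G#4 Eb4 F##5 E5 B4 A4.
Then write for Eb alto saxophone: it sounds a major sixth below written, so the part must be a major sixth above concert.
G#4 → E#5
Eb4 → C5
F##5 → D##6
E5 → C#6
B4 → G#5
A4 → F#5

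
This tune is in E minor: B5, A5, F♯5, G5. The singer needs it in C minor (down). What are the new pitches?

G5 F5 D5 Eb5

E minor to C minor down is a major third, so every note moves down by that interval.
B5 becomes G5
A5 becomes F5
F#5 becomes D5
G5 becomes Eb5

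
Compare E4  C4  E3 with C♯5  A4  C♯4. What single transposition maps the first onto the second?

From E4 to C#5 is 6 letter names — a sixth of some quality.
E4 to C#5 is 9 semitones, which makes it a major sixth; the second version is higher, so the direction is up.
Checking another pair — E3 → C#4 — gives the same interval.

up a major sixth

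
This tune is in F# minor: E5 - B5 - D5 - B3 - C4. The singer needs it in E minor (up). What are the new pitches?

D6 A6 C6 A4 Bb4

From F# up to E is a minor seventh; apply that to each pitch.
E5 gives D6
B5 gives A6
D5 gives C6
B3 gives A4
C4 gives Bb4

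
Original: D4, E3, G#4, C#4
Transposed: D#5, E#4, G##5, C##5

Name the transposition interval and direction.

up an augmented octave

Take the first pair: D4 → D#5. D to D spans 8 letter names, so the interval is some kind of octave.
D4 to D#5 is 13 semitones, which makes it an augmented octave; the second version is higher, so the direction is up.
Checking another pair — C#4 → C##5 — gives the same interval.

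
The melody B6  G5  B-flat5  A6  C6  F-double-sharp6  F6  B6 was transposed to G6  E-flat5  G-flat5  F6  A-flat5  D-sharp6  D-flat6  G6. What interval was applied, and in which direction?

down a major third

From B6 to G6 is 3 letter names — a third of some quality.
G6 to B6 is 4 semitones, which makes it a major third; the second version is lower, so the direction is down.
Checking another pair — B6 → G6 — gives the same interval.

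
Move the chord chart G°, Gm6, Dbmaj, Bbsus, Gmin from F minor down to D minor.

E° Em6 Bbmaj Gsus Emin

F minor down to D minor is a minor third; each chord root moves by that interval while the quality stays the same.
G°: root G down a minor third → E, giving E°.
Gm6: root G down a minor third → E, giving Em6.
Dbmaj: root Db down a minor third → Bb, giving Bbmaj.
Bbsus: root Bb down a minor third → G, giving Gsus.
Gmin: root G down a minor third → E, giving Emin.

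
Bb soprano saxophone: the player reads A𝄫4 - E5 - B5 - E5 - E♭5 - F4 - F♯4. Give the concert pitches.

Written C4 on the Bb soprano saxophone sounds as Bb3, a major second lower; apply that shift to every note.
Abb4 becomes Gbb4
E5 becomes D5
B5 becomes A5
E5 becomes D5
Eb5 becomes Db5
F4 becomes Eb4
F#4 becomes E4

Gbb4 D5 A5 D5 Db5 Eb4 E4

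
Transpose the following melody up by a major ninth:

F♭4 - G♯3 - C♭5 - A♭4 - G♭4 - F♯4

Fb4: a ninth up reaches G, and 14 semitones makes it Gb5.
A major ninth up from G#3 gives A#4.
A major ninth up from Cb5 gives Db6.
A major ninth up from Ab4 gives Bb5.
A major ninth up from Gb4 gives Ab5.
A major ninth up from F#4 gives G#5.

Gb5 A#4 Db6 Bb5 Ab5 G#5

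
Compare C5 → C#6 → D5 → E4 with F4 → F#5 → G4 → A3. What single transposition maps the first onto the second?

down a perfect fifth

From C5 to F4 is 5 letter names — a fifth of some quality.
F4 to C5 is 7 semitones, which makes it a perfect fifth; the second version is lower, so the direction is down.
Checking another pair — E4 → A3 — gives the same interval.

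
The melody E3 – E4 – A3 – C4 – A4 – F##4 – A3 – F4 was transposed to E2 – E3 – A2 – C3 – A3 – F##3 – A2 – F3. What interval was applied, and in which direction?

down a perfect octave

Take the first pair: E3 → E2. E to E spans 8 letter names, so the interval is some kind of octave.
E2 to E3 is 12 semitones, which makes it a perfect octave; the second version is lower, so the direction is down.
Checking another pair — F4 → F3 — gives the same interval.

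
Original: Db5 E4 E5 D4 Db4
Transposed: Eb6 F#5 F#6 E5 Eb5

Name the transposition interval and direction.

up a major ninth

From Db5 to Eb6 is 9 letter names — a ninth of some quality.
Db5 to Eb6 is 14 semitones, which makes it a major ninth; the second version is higher, so the direction is up.
Checking another pair — Db4 → Eb5 — gives the same interval.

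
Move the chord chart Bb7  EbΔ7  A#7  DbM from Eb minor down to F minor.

Eb minor down to F minor is a minor seventh; each chord root moves by that interval while the quality stays the same.
Bb7: root Bb down a minor seventh → C, giving C7.
EbΔ7: root Eb down a minor seventh → F, giving FΔ7.
A#7: root A# down a minor seventh → B#, giving B#7.
DbM: root Db down a minor seventh → Eb, giving EbM.

C7 FΔ7 B#7 EbM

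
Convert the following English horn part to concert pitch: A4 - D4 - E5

The English horn sounds a perfect fifth below written, so transpose each written note down a perfect fifth.
A4 to D4
D4 to G3
E5 to A4

D4 G3 A4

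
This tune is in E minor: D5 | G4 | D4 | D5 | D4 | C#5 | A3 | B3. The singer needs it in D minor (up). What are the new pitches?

C6 F5 C5 C6 C5 B5 G4 A4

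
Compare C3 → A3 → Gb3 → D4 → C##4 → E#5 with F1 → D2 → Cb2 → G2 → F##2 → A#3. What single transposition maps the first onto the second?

Take the first pair: C3 → F1. C to F spans 12 letter names, so the interval is some kind of twelfth.
F1 to C3 is 19 semitones, which makes it a perfect twelfth; the second version is lower, so the direction is down.
Checking another pair — E#5 → A#3 — gives the same interval.

down a perfect twelfth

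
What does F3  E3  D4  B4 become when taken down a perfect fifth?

F3: a fifth down reaches B, and 7 semitones makes it Bb2.
E3: a fifth down reaches A, and 7 semitones makes it A2.
D4: a fifth down reaches G, and 7 semitones makes it G3.
B4: a fifth down reaches E, and 7 semitones makes it E4.

Bb2 A2 G3 E4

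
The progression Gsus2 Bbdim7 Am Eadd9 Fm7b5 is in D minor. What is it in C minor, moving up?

D minor up to C minor is a minor seventh; each chord root moves by that interval while the quality stays the same.
Gsus2: root G up a minor seventh → F, giving Fsus2.
Bbdim7: root Bb up a minor seventh → Ab, giving Abdim7.
Am: root A up a minor seventh → G, giving Gm.
Eadd9: root E up a minor seventh → D, giving Dadd9.
Fm7b5: root F up a minor seventh → Eb, giving Ebm7b5.

Fsus2 Abdim7 Gm Dadd9 Ebm7b5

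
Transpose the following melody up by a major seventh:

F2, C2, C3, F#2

E3 B2 B3 E#3

F2 gives E3
C2 gives B2
C3 gives B3
F#2 gives E#3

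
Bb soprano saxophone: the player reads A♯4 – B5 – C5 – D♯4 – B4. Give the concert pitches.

G#4 A5 Bb4 C#4 A4

The Bb soprano saxophone sounds a major second below written, so transpose each written note down a major second.
A#4 to G#4
B5 to A5
C5 to Bb4
D#4 to C#4
B4 to A4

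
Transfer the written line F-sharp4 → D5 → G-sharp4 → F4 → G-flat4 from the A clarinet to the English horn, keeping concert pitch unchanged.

First find concert pitch: the A clarinet sounds a minor third below written, so F-sharp4 D5 G-sharp4 F4 G-flat4 sounds D#4 B4 E#4 D4 Eb4.
Then write for English horn: it sounds a perfect fifth below written, so the part must be a perfect fifth above concert.
D#4 → A#4
B4 → F#5
E#4 → B#4
D4 → A4
Eb4 → Bb4

A#4 F#5 B#4 A4 Bb4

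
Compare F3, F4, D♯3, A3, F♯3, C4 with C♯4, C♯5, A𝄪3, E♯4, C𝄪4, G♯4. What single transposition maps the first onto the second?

up an augmented fifth

From F3 to C#4 is 5 letter names — a fifth of some quality.
F3 to C#4 is 8 semitones, which makes it an augmented fifth; the second version is higher, so the direction is up.
Checking another pair — C4 → G#4 — gives the same interval.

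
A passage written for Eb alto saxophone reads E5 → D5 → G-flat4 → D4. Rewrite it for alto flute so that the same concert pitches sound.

C5 Bb4 Ebb4 Bb3

First find concert pitch: the Eb alto saxophone sounds a major sixth below written, so E5 D5 G-flat4 D4 sounds G4 F4 Bbb3 F3.
Then write for alto flute: it sounds a perfect fourth below written, so the part must be a perfect fourth above concert.
G4 → C5
F4 → Bb4
Bbb3 → Ebb4
F3 → Bb3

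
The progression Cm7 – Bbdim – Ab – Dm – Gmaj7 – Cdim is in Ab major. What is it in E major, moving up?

Ab major up to E major is an augmented fifth; each chord root moves by that interval while the quality stays the same.
Cm7: root C up an augmented fifth → G#, giving G#m7.
Bbdim: root Bb up an augmented fifth → F#, giving F#dim.
Ab: root Ab up an augmented fifth → E, giving E.
Dm: root D up an augmented fifth → A#, giving A#m.
Gmaj7: root G up an augmented fifth → D#, giving D#maj7.
Cdim: root C up an augmented fifth → G#, giving G#dim.

G#m7 F#dim E A#m D#maj7 G#dim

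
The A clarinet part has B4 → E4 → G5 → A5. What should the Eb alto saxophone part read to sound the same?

E#5 A#4 C#6 D#6

First find concert pitch: the A clarinet sounds a minor third below written, so B4 E4 G5 A5 sounds G#4 C#4 E5 F#5.
Then write for Eb alto saxophone: it sounds a major sixth below written, so the part must be a major sixth above concert.
G#4 → E#5
C#4 → A#4
E5 → C#6
F#5 → D#6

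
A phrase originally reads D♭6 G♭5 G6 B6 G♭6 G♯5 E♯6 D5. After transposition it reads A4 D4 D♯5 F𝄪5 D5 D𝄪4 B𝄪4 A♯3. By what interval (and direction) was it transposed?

down a diminished eleventh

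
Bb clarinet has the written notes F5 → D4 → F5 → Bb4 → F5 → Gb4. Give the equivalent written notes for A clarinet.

First find concert pitch: the Bb clarinet sounds a major second below written, so F5 D4 F5 Bb4 F5 Gb4 sounds Eb5 C4 Eb5 Ab4 Eb5 Fb4.
Then write for A clarinet: it sounds a minor third below written, so the part must be a minor third above concert.
Eb5 → Gb5
C4 → Eb4
Eb5 → Gb5
Ab4 → Cb5
Eb5 → Gb5
Fb4 → Abb4

Gb5 Eb4 Gb5 Cb5 Gb5 Abb4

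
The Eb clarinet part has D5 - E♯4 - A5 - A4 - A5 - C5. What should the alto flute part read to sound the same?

Bb5 C#5 F6 F5 F6 Ab5

First find concert pitch: the Eb clarinet sounds a minor third above written, so D5 E♯4 A5 A4 A5 C5 sounds F5 G#4 C6 C5 C6 Eb5.
Then write for alto flute: it sounds a perfect fourth below written, so the part must be a perfect fourth above concert.
F5 → Bb5
G#4 → C#5
C6 → F6
C5 → F5
C6 → F6
Eb5 → Ab5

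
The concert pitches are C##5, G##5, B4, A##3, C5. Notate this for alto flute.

F##5 C##6 E5 D##4 F5

Written C4 sounds as G3 on the alto flute, so concert pitches are written a perfect fourth up.
C##5 → F##5
G##5 → C##6
B4 → E5
A##3 → D##4
C5 → F5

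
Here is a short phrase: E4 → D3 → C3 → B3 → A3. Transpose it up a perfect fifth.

B4 A3 G3 F#4 E4

E4 gives B4
D3 gives A3
C3 gives G3
B3 gives F#4
A3 gives E4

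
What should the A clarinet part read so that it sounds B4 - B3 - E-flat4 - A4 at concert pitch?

The A clarinet sounds a minor third below written, so the written part must be a minor third above concert — transpose each note up.
B4 gives D5
B3 gives D4
Eb4 gives Gb4
A4 gives C5

D5 D4 Gb4 C5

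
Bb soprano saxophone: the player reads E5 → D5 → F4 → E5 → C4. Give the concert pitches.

D5 C5 Eb4 D5 Bb3

The Bb soprano saxophone sounds a major second below written, so transpose each written note down a major second.
E5 gives D5
D5 gives C5
F4 gives Eb4
E5 gives D5
C4 gives Bb3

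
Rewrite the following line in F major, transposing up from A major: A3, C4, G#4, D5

F4 Ab4 E5 Bb5

A major to F major up is a minor sixth, so every note moves up by that interval.
A3 to F4
C4 to Ab4
G#4 to E5
D5 to Bb5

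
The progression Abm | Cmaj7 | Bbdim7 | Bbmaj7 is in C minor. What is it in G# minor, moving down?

Em G#maj7 F#dim7 F#maj7

C minor down to G# minor is a diminished fourth; each chord root moves by that interval while the quality stays the same.
Abm: root Ab down a diminished fourth → E, giving Em.
Cmaj7: root C down a diminished fourth → G#, giving G#maj7.
Bbdim7: root Bb down a diminished fourth → F#, giving F#dim7.
Bbmaj7: root Bb down a diminished fourth → F#, giving F#maj7.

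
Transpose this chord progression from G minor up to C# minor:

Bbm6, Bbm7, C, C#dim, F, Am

Em6 Em7 F# F##dim B D#m

G minor up to C# minor is an augmented fourth; each chord root moves by that interval while the quality stays the same.
Bbm6: root Bb up an augmented fourth → E, giving Em6.
Bbm7: root Bb up an augmented fourth → E, giving Em7.
C: root C up an augmented fourth → F#, giving F#.
C#dim: root C# up an augmented fourth → F##, giving F##dim.
F: root F up an augmented fourth → B, giving B.
Am: root A up an augmented fourth → D#, giving D#m.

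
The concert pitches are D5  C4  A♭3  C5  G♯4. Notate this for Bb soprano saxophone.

The Bb soprano saxophone sounds a major second below written, so the written part must be a major second above concert — transpose each note up.
D5 → E5
C4 → D4
Ab3 → Bb3
C5 → D5
G#4 → A#4

E5 D4 Bb3 D5 A#4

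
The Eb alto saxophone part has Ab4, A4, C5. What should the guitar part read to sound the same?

Cb5 C5 Eb5

First find concert pitch: the Eb alto saxophone sounds a major sixth below written, so Ab4 A4 C5 sounds Cb4 C4 Eb4.
Then write for guitar: it sounds a perfect octave below written, so the part must be a perfect octave above concert.
Cb4 → Cb5
C4 → C5
Eb4 → Eb5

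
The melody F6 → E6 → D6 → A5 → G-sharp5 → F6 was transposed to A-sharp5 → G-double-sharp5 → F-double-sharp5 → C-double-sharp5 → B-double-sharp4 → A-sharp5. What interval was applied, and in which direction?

Take the first pair: F6 → A#5. F to A spans 6 letter names, so the interval is some kind of sixth.
A#5 to F6 is 7 semitones, which makes it a diminished sixth; the second version is lower, so the direction is down.
Checking another pair — F6 → A#5 — gives the same interval.

down a diminished sixth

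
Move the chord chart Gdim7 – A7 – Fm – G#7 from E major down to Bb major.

E major down to Bb major is an augmented fourth; each chord root moves by that interval while the quality stays the same.
Gdim7: root G down an augmented fourth → Db, giving Dbdim7.
A7: root A down an augmented fourth → Eb, giving Eb7.
Fm: root F down an augmented fourth → Cb, giving Cbm.
G#7: root G# down an augmented fourth → D, giving D7.

Dbdim7 Eb7 Cbm D7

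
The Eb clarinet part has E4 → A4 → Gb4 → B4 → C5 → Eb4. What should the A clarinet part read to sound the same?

First find concert pitch: the Eb clarinet sounds a minor third above written, so E4 A4 Gb4 B4 C5 Eb4 sounds G4 C5 Bbb4 D5 Eb5 Gb4.
Then write for A clarinet: it sounds a minor third below written, so the part must be a minor third above concert.
G4 → Bb4
C5 → Eb5
Bbb4 → Dbb5
D5 → F5
Eb5 → Gb5
Gb4 → Bbb4

Bb4 Eb5 Dbb5 F5 Gb5 Bbb4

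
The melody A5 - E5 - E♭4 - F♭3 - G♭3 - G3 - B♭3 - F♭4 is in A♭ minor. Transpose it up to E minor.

From A♭ up to E is an augmented fifth; apply that to each pitch.
A5 becomes E#6
E5 becomes B#5
Eb4 becomes B4
Fb3 becomes C4
Gb3 becomes D4
G3 becomes D#4
Bb3 becomes F#4
Fb4 becomes C5

E#6 B#5 B4 C4 D4 D#4 F#4 C5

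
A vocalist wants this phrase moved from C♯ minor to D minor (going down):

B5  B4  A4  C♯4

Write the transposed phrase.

C♯ minor to D minor down is a major seventh, so every note moves down by that interval.
B5 → C5
B4 → C4
A4 → Bb3
C#4 → D3

C5 C4 Bb3 D3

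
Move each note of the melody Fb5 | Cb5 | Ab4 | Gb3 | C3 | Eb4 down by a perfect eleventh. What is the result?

Cb4 Gb3 Eb3 Db2 G1 Bb2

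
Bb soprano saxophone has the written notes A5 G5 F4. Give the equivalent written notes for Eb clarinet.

E5 D5 C4

First find concert pitch: the Bb soprano saxophone sounds a major second below written, so A5 G5 F4 sounds G5 F5 Eb4.
Then write for Eb clarinet: it sounds a minor third above written, so the part must be a minor third below concert.
G5 → E5
F5 → D5
Eb4 → C4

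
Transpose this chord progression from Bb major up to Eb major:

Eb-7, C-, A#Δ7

Ab-7 F- D#Δ7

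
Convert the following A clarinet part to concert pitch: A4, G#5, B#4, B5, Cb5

F#4 E#5 G##4 G#5 Ab4

Written C4 on the A clarinet sounds as A3, a minor third lower; apply that shift to every note.
A4 to F#4
G#5 to E#5
B#4 to G##4
B5 to G#5
Cb5 to Ab4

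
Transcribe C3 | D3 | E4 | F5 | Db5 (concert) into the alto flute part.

F3 G3 A4 Bb5 Gb5

Written C4 sounds as G3 on the alto flute, so concert pitches are written a perfect fourth up.
C3 -> F3
D3 -> G3
E4 -> A4
F5 -> Bb5
Db5 -> Gb5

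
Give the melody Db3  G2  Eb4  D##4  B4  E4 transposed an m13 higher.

Db3 → Bbb4
G2 → Eb4
Eb4 → Cb6
D##4 → B#5
B4 → G6
E4 → C6

Bbb4 Eb4 Cb6 B#5 G6 C6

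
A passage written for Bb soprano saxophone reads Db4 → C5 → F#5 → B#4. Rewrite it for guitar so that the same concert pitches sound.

Cb5 Bb5 E6 A#5

First find concert pitch: the Bb soprano saxophone sounds a major second below written, so Db4 C5 F#5 B#4 sounds Cb4 Bb4 E5 A#4.
Then write for guitar: it sounds a perfect octave below written, so the part must be a perfect octave above concert.
Cb4 → Cb5
Bb4 → Bb5
E5 → E6
A#4 → A#5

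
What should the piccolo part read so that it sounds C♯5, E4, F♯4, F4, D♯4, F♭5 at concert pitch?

The piccolo sounds a perfect octave above written, so the written part must be a perfect octave below concert — transpose each note down.
C#5 → C#4
E4 → E3
F#4 → F#3
F4 → F3
D#4 → D#3
Fb5 → Fb4

C#4 E3 F#3 F3 D#3 Fb4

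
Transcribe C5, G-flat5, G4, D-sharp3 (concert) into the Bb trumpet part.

D5 Ab5 A4 E#3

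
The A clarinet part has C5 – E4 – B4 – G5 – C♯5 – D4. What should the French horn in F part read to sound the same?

E5 G#4 D#5 B5 E#5 F#4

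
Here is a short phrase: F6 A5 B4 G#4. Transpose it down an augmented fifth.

Bbb5 Db5 Eb4 C4

F6: a fifth down reaches B, and 8 semitones makes it Bbb5.
A5: a fifth down reaches D, and 8 semitones makes it Db5.
B4 down an augmented fifth is Eb4.
G#4 down an augmented fifth is C4.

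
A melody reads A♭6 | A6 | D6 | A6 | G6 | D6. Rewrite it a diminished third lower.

F#6 F##6 B#5 F##6 E#6 B#5

A diminished third down from Ab6 gives F#6.
A diminished third down from A6 gives F##6.
A diminished third down from D6 gives B#5.
A diminished third down from A6 gives F##6.
G6 down a diminished third is E#6.
D6: a third down reaches B, and 2 semitones makes it B#5.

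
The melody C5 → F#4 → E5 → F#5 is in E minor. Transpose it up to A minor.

E minor to A minor up is a perfect fourth, so every note moves up by that interval.
C5 -> F5
F#4 -> B4
E5 -> A5
F#5 -> B5

F5 B4 A5 B5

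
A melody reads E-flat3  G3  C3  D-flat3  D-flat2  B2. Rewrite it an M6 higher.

C4 E4 A3 Bb3 Bb2 G#3

Eb3: a sixth up reaches C, and 9 semitones makes it C4.
G3: a sixth up reaches E, and 9 semitones makes it E4.
C3 up a major sixth is A3.
Db3: a sixth up reaches B, and 9 semitones makes it Bb3.
Db2: a sixth up reaches B, and 9 semitones makes it Bb2.
B2: a sixth up reaches G, and 9 semitones makes it G#3.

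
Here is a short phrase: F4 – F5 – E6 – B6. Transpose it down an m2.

F4 to E4
F5 to E5
E6 to D#6
B6 to A#6

E4 E5 D#6 A#6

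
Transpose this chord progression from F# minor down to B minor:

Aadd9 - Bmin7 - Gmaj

Dadd9 Emin7 Cmaj

F# minor down to B minor is a perfect fifth; each chord root moves by that interval while the quality stays the same.
Aadd9: root A down a perfect fifth → D, giving Dadd9.
Bmin7: root B down a perfect fifth → E, giving Emin7.
Gmaj: root G down a perfect fifth → C, giving Cmaj.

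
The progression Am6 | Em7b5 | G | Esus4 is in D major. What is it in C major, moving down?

D major down to C major is a major second; each chord root moves by that interval while the quality stays the same.
Am6: root A down a major second → G, giving Gm6.
Em7b5: root E down a major second → D, giving Dm7b5.
G: root G down a major second → F, giving F.
Esus4: root E down a major second → D, giving Dsus4.

Gm6 Dm7b5 F Dsus4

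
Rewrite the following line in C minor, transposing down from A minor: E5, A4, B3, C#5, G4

A minor to C minor down is a major sixth, so every note moves down by that interval.
E5 gives G4
A4 gives C4
B3 gives D3
C#5 gives E4
G4 gives Bb3

G4 C4 D3 E4 Bb3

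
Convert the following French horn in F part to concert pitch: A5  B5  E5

D5 E5 A4

Written C4 on the French horn in F sounds as F3, a perfect fifth lower; apply that shift to every note.
A5 -> D5
B5 -> E5
E5 -> A4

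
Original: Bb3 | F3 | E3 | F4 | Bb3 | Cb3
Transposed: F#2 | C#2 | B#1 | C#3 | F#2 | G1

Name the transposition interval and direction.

down a diminished eleventh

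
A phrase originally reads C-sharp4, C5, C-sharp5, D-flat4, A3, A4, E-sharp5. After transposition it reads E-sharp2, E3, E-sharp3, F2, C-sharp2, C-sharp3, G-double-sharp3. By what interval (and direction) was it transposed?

From C#4 to E#2 is 13 letter names — a thirteenth of some quality.
E#2 to C#4 is 20 semitones, which makes it a minor thirteenth; the second version is lower, so the direction is down.
Checking another pair — E#5 → G##3 — gives the same interval.

down a minor thirteenth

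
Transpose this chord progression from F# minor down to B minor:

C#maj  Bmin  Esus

F# minor down to B minor is a perfect fifth; each chord root moves by that interval while the quality stays the same.
C#maj: root C# down a perfect fifth → F#, giving F#maj.
Bmin: root B down a perfect fifth → E, giving Emin.
Esus: root E down a perfect fifth → A, giving Asus.

F#maj Emin Asus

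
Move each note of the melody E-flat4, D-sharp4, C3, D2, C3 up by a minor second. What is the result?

Eb4: a second up reaches F, and 1 semitone makes it Fb4.
D#4: a second up reaches E, and 1 semitone makes it E4.
A minor second up from C3 gives Db3.
D2 up a minor second is Eb2.
C3 up a minor second is Db3.

Fb4 E4 Db3 Eb2 Db3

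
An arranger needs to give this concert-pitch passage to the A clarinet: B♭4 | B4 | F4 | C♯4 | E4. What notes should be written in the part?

The A clarinet sounds a minor third below written, so the written part must be a minor third above concert — transpose each note up.
Bb4 becomes Db5
B4 becomes D5
F4 becomes Ab4
C#4 becomes E4
E4 becomes G4

Db5 D5 Ab4 E4 G4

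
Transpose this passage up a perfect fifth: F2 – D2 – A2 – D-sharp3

F2 becomes C3
D2 becomes A2
A2 becomes E3
D#3 becomes A#3

C3 A2 E3 A#3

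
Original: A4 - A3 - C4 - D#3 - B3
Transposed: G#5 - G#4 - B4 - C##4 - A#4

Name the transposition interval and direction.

Take the first pair: A4 → G#5. A to G spans 7 letter names, so the interval is some kind of seventh.
A4 to G#5 is 11 semitones, which makes it a major seventh; the second version is higher, so the direction is up.
Checking another pair — B3 → A#4 — gives the same interval.

up a major seventh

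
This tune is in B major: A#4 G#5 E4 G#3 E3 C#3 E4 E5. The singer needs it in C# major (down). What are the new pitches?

B#3 A#4 F#3 A#2 F#2 D#2 F#3 F#4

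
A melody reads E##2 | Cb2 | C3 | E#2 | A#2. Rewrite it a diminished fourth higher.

A#2 Fbb2 Fb3 A2 D3

A diminished fourth up from E##2 gives A#2.
Cb2 up a diminished fourth is Fbb2.
C3 up a diminished fourth is Fb3.
E#2: a fourth up reaches A, and 4 semitones makes it A2.
A#2: a fourth up reaches D, and 4 semitones makes it D3.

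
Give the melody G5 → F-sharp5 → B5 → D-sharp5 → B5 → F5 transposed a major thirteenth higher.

G5 to E7
F#5 to D#7
B5 to G#7
D#5 to B#6
B5 to G#7
F5 to D7

E7 D#7 G#7 B#6 G#7 D7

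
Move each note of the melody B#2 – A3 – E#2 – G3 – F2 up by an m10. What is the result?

D#4 C5 G#3 Bb4 Ab3

B#2 up a minor tenth is D#4.
A minor tenth up from A3 gives C5.
E#2: a tenth up reaches G, and 15 semitones makes it G#3.
A minor tenth up from G3 gives Bb4.
A minor tenth up from F2 gives Ab3.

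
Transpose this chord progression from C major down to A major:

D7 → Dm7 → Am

C major down to A major is a minor third; each chord root moves by that interval while the quality stays the same.
D7: root D down a minor third → B, giving B7.
Dm7: root D down a minor third → B, giving Bm7.
Am: root A down a minor third → F#, giving F#m.

B7 Bm7 F#m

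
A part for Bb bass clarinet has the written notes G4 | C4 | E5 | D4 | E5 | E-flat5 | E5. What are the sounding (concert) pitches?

F3 Bb2 D4 C3 D4 Db4 D4

Written C4 on the Bb bass clarinet sounds as Bb2, a major ninth lower; apply that shift to every note.
G4 → F3
C4 → Bb2
E5 → D4
D4 → C3
E5 → D4
Eb5 → Db4
E5 → D4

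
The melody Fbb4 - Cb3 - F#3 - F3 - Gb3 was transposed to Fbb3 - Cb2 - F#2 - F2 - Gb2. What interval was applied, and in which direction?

From Fbb4 to Fbb3 is 8 letter names — an octave of some quality.
Fbb3 to Fbb4 is 12 semitones, which makes it a perfect octave; the second version is lower, so the direction is down.
Checking another pair — Gb3 → Gb2 — gives the same interval.

down a perfect octave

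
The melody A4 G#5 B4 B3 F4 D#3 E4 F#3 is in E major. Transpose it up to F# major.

B4 A#5 C#5 C#4 G4 E#3 F#4 G#3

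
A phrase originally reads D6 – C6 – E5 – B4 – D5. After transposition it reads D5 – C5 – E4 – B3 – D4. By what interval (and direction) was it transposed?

Take the first pair: D6 → D5. D to D spans 8 letter names, so the interval is some kind of octave.
D5 to D6 is 12 semitones, which makes it a perfect octave; the second version is lower, so the direction is down.
Checking another pair — D5 → D4 — gives the same interval.

down a perfect octave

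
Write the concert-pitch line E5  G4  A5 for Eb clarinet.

Written C4 sounds as Eb4 on the Eb clarinet, so concert pitches are written a minor third down.
E5 gives C#5
G4 gives E4
A5 gives F#5

C#5 E4 F#5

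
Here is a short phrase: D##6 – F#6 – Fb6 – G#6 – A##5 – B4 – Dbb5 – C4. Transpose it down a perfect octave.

D##6 to D##5
F#6 to F#5
Fb6 to Fb5
G#6 to G#5
A##5 to A##4
B4 to B3
Dbb5 to Dbb4
C4 to C3

D##5 F#5 Fb5 G#5 A##4 B3 Dbb4 C3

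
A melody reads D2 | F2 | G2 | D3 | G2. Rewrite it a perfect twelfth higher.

A3 C4 D4 A4 D4

D2 up a perfect twelfth is A3.
F2 up a perfect twelfth is C4.
G2 up a perfect twelfth is D4.
D3 up a perfect twelfth is A4.
A perfect twelfth up from G2 gives D4.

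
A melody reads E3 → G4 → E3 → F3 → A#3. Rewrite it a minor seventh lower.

F#2 A3 F#2 G2 B#2

E3 down a minor seventh is F#2.
A minor seventh down from G4 gives A3.
E3: a seventh down reaches F, and 10 semitones makes it F#2.
F3: a seventh down reaches G, and 10 semitones makes it G2.
A#3 down a minor seventh is B#2.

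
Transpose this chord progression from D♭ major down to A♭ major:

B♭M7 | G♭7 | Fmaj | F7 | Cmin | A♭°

FM7 Db7 Cmaj C7 Gmin Eb°

D♭ major down to A♭ major is a perfect fourth; each chord root moves by that interval while the quality stays the same.
B♭M7: root B♭ down a perfect fourth → F, giving FM7.
G♭7: root G♭ down a perfect fourth → Db, giving Db7.
Fmaj: root F down a perfect fourth → C, giving Cmaj.
F7: root F down a perfect fourth → C, giving C7.
Cmin: root C down a perfect fourth → G, giving Gmin.
A♭°: root A♭ down a perfect fourth → Eb, giving Eb°.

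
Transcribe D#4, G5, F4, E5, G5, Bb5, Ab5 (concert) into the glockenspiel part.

D#2 G3 F2 E3 G3 Bb3 Ab3

Written C4 sounds as C6 on the glockenspiel, so concert pitches are written a perfect fifteenth down.
D#4 → D#2
G5 → G3
F4 → F2
E5 → E3
G5 → G3
Bb5 → Bb3
Ab5 → Ab3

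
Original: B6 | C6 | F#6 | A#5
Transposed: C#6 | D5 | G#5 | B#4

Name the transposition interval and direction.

Take the first pair: B6 → C#6. B to C spans 7 letter names, so the interval is some kind of seventh.
C#6 to B6 is 10 semitones, which makes it a minor seventh; the second version is lower, so the direction is down.
Checking another pair — A#5 → B#4 — gives the same interval.

down a minor seventh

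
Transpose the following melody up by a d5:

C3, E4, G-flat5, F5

Gb3 Bb4 Dbb6 Cb6

C3: a fifth up reaches G, and 6 semitones makes it Gb3.
E4 up a diminished fifth is Bb4.
A diminished fifth up from Gb5 gives Dbb6.
A diminished fifth up from F5 gives Cb6.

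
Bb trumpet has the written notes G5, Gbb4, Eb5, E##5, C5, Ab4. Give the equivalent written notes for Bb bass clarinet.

First find concert pitch: the Bb trumpet sounds a major second below written, so G5 Gbb4 Eb5 E##5 C5 Ab4 sounds F5 Fbb4 Db5 D##5 Bb4 Gb4.
Then write for Bb bass clarinet: it sounds a major ninth below written, so the part must be a major ninth above concert.
F5 → G6
Fbb4 → Gbb5
Db5 → Eb6
D##5 → E##6
Bb4 → C6
Gb4 → Ab5

G6 Gbb5 Eb6 E##6 C6 Ab5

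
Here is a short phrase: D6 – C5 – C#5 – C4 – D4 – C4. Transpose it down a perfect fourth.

D6 gives A5
C5 gives G4
C#5 gives G#4
C4 gives G3
D4 gives A3
C4 gives G3

A5 G4 G#4 G3 A3 G3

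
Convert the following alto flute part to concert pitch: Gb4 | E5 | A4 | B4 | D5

Db4 B4 E4 F#4 A4

The alto flute sounds a perfect fourth below written, so transpose each written note down a perfect fourth.
Gb4 gives Db4
E5 gives B4
A4 gives E4
B4 gives F#4
D5 gives A4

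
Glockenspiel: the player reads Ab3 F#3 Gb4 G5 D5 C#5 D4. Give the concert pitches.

Ab5 F#5 Gb6 G7 D7 C#7 D6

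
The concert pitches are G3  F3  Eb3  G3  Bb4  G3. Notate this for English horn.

D4 C4 Bb3 D4 F5 D4

Written C4 sounds as F3 on the English horn, so concert pitches are written a perfect fifth up.
G3 becomes D4
F3 becomes C4
Eb3 becomes Bb3
G3 becomes D4
Bb4 becomes F5
G3 becomes D4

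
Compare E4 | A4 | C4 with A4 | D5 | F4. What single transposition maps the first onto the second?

up a perfect fourth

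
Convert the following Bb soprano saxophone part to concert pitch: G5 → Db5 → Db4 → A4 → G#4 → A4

F5 Cb5 Cb4 G4 F#4 G4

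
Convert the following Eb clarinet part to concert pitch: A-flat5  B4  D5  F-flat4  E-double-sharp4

The Eb clarinet sounds a minor third above written, so transpose each written note up a minor third.
Ab5 -> Cb6
B4 -> D5
D5 -> F5
Fb4 -> Abb4
E##4 -> G##4

Cb6 D5 F5 Abb4 G##4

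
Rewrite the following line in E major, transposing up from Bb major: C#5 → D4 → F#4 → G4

Bb major to E major up is an augmented fourth, so every note moves up by that interval.
C#5 gives F##5
D4 gives G#4
F#4 gives B#4
G4 gives C#5

F##5 G#4 B#4 C#5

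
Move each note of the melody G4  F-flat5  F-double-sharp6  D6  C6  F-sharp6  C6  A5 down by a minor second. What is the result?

A minor second down from G4 gives F#4.
Fb5: a second down reaches E, and 1 semitone makes it Eb5.
A minor second down from F##6 gives E##6.
D6: a second down reaches C, and 1 semitone makes it C#6.
C6: a second down reaches B, and 1 semitone makes it B5.
A minor second down from F#6 gives E#6.
C6 down a minor second is B5.
A5 down a minor second is G#5.

F#4 Eb5 E##6 C#6 B5 E#6 B5 G#5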